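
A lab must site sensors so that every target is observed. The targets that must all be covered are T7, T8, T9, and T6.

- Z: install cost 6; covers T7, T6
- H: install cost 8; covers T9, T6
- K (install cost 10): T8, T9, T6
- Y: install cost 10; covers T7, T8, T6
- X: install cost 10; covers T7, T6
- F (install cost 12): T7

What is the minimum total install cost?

This is an integer covering problem.
Choose Z and K: together they cover T7, T8, T9, T6 — every target.
Total install cost: 6 + 10 = 16.

16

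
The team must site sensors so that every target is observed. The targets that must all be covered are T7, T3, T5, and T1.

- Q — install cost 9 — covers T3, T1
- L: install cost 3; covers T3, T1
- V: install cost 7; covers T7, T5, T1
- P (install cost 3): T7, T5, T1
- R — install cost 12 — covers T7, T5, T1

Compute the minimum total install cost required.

6

Choose L and P: together they cover T7, T3, T5, T1 — every target.
Total install cost: 3 + 3 = 6.
No cover costs less than 6.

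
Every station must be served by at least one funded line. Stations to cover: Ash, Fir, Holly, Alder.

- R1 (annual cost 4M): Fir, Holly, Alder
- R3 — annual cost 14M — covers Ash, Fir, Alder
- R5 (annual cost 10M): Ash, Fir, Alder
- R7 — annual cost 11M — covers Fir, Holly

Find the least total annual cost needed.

14

Choose R1 and R5: together they cover Ash, Fir, Holly, Alder — every station.
Total annual cost: 4 + 10 = 14.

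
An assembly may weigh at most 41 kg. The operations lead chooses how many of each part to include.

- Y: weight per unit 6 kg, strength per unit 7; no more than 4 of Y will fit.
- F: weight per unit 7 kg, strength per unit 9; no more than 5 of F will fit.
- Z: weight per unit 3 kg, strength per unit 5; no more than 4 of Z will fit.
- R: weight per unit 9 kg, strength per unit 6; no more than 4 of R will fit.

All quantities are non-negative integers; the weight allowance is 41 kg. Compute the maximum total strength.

Z has the best ratio (5/3); taking only Z gives at most 4×5 = 20 (stopped by the supply cap of 4).
Mixing does better — 4×F and 4×Z: weight 40 ≤ 41, strength 4·9 + 4·5 = 56.

56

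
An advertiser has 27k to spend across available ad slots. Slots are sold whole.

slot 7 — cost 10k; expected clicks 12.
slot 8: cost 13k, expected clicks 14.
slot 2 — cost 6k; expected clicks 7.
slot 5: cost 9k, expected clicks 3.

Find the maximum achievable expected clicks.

26

Allowing fractional choices, the relaxed optimum would be about 30.8, but ad slots are indivisible.
slot 7 + slot 2 + slot 5: cost 10 + 6 + 9 = 25 ≤ 27, expected clicks 12 + 7 + 3 = 22.
slot 7 + slot 8: cost 10 + 13 = 23 ≤ 27, expected clicks 12 + 14 = 26.
Best is slot 7 and slot 8 with total expected clicks 26.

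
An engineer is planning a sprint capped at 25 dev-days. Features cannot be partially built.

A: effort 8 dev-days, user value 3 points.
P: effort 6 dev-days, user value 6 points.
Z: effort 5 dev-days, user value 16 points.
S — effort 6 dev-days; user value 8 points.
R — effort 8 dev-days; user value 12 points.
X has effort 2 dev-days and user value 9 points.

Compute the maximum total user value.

45

Treat it as a binary knapsack problem.
Take Z, S, R, and X: effort 5 + 6 + 8 + 2 = 21 ≤ 25, user value 16 + 8 + 12 + 9 = 45.
No other feasible combination does better.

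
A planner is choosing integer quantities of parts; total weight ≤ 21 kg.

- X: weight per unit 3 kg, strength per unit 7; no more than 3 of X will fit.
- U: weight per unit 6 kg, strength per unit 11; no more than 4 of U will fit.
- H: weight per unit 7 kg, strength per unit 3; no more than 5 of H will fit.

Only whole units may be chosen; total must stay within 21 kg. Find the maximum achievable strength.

43

X has the best ratio (7/3); taking only X gives at most 3×7 = 21 (stopped by the supply cap of 3).
Mixing does better — 3×X and 2×U: weight 21 ≤ 21, strength 3·7 + 2·11 = 43.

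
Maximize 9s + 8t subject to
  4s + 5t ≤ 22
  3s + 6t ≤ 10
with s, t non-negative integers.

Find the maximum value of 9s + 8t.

27

The continuous relaxation peaks at (3.33, 0) with value 30.00; rounding to a feasible lattice point costs some objective.
(s,t)=(3,0): 4·3+5·0=12≤22, 3·3+6·0=9≤10, objective 27.
(s,t)=(2,0): 4·2+5·0=8≤22, 3·2+6·0=6≤10, objective 18.
Maximum is 27 at (s,t)=(3,0).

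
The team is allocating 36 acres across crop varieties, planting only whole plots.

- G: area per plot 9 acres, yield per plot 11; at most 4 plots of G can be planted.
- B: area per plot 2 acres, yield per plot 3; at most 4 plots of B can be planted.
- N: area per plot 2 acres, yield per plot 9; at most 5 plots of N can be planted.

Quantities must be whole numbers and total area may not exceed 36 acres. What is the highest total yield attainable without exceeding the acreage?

This is a bounded integer knapsack.
2×G, 3×B, and 5×N: area 34 ≤ 36, yield 2·11 + 3·3 + 5·9 = 76.
2×G, 4×B, and 5×N: area 36 ≤ 36, yield 2·11 + 4·3 + 5·9 = 79.
Best is 79.

79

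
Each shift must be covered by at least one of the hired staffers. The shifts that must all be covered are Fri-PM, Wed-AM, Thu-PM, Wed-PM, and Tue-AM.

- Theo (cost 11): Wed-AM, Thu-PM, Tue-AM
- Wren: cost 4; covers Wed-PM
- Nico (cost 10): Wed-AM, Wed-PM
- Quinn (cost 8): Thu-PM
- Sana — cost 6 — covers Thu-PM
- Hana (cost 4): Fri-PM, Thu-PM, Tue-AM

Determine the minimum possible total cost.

14

Choose Nico and Hana: together they cover Fri-PM, Wed-AM, Thu-PM, Wed-PM, Tue-AM — every shift.
Total cost: 10 + 4 = 14.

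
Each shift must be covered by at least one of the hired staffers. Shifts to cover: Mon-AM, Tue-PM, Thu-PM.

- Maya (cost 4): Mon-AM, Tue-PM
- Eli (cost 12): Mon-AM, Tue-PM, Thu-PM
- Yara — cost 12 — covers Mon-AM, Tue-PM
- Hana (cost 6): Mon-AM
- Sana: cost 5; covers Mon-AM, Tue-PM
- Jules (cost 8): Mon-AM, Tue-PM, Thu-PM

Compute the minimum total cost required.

8

The greedy cost-per-new-shift heuristic would pick Maya and Jules for 12, but a cheaper cover exists.
Jules alone covers Mon-AM, Tue-PM, Thu-PM — every shift.
Total cost: 8.
No cover costs less than 8.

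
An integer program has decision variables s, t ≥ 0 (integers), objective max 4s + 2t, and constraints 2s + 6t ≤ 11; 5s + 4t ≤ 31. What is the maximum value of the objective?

20

(s,t)=(5,0): 2·5+6·0=10≤11, 5·5+4·0=25≤31, objective 20.
(s,t)=(4,0): 2·4+6·0=8≤11, 5·4+4·0=20≤31, objective 16.
No feasible integer point exceeds 20.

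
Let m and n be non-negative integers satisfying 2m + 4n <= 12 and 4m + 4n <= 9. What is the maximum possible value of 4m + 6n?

The continuous relaxation peaks at (0, 2.25) with value 13.50; rounding to a feasible lattice point costs some objective.
(m,n)=(0,2): 2·0+4·2=8≤12, 4·0+4·2=8≤9, objective 12.
(m,n)=(1,1): 2·1+4·1=6≤12, 4·1+4·1=8≤9, objective 10.
(m,n)=(0,1): 2·0+4·1=4≤12, 4·0+4·1=4≤9, objective 6.
Maximum is 12 at (m,n)=(0,2).

12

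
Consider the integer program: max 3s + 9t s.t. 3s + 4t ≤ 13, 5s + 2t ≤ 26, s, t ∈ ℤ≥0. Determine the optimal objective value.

27

Relaxing integrality, the LP optimum is 29.25 at (s,t) = (0, 3.25), which is not an integer point.
(s,t)=(0,3): 3·0+4·3=12≤13, 5·0+2·3=6≤26, objective 27.
(s,t)=(1,2): 3·1+4·2=11≤13, 5·1+2·2=9≤26, objective 21.
(s,t)=(0,2): 3·0+4·2=8≤13, 5·0+2·2=4≤26, objective 18.
The best lattice point is (0,3), giving 27.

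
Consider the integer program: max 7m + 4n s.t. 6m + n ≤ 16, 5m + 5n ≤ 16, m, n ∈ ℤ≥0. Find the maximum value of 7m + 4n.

18

The continuous relaxation peaks at (2.56, 0.64) with value 20.48; rounding to a feasible lattice point costs some objective.
(m,n)=(2,1): 6·2+1·1=13≤16, 5·2+5·1=15≤16, objective 18.
(m,n)=(1,2): 6·1+1·2=8≤16, 5·1+5·2=15≤16, objective 15.
(m,n)=(2,0): 6·2+1·0=12≤16, 5·2+5·0=10≤16, objective 14.
The best lattice point is (2,1), giving 18.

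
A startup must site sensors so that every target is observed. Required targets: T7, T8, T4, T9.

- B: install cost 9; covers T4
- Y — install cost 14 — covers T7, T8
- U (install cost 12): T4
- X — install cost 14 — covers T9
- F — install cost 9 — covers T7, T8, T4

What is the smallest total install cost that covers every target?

23

This is an integer covering problem.
Choose X and F: together they cover T7, T8, T4, T9 — every target.
Total install cost: 14 + 9 = 23.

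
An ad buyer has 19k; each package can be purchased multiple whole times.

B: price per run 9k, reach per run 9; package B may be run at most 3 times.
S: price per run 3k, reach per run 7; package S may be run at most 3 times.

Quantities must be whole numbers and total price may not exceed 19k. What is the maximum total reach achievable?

1×B and 3×S: price 18 ≤ 19, reach 1·9 + 3·7 = 30.
1×B and 2×S: price 15 ≤ 19, reach 1·9 + 2·7 = 23.
Best is 30.

30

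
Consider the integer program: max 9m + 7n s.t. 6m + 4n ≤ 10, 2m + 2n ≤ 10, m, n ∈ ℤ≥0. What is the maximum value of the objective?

The continuous relaxation peaks at (0, 2.5) with value 17.50; rounding to a feasible lattice point costs some objective.
(m,n)=(1,1): 6·1+4·1=10≤10, 2·1+2·1=4≤10, objective 16.
(m,n)=(0,2): 6·0+4·2=8≤10, 2·0+2·2=4≤10, objective 14.
(m,n)=(1,0): 6·1+4·0=6≤10, 2·1+2·0=2≤10, objective 9.
(m,n)=(0,1): 6·0+4·1=4≤10, 2·0+2·1=2≤10, objective 7.
No feasible integer point exceeds 16.

16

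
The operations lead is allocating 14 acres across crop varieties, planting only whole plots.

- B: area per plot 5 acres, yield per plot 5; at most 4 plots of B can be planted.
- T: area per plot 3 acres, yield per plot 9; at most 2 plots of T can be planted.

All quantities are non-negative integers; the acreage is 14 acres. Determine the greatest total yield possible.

This is a bounded integer knapsack.
T has the best ratio (9/3); taking only T gives at most 2×9 = 18 (stopped by the supply cap of 2).
Mixing does better — 1×B and 2×T: area 11 ≤ 14, yield 1·5 + 2·9 = 23.

23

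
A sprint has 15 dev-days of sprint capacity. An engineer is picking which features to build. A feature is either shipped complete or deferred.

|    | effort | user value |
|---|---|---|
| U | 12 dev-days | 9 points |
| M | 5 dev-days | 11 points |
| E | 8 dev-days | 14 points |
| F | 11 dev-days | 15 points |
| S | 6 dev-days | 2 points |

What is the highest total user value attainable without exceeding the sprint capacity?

Treat it as a binary knapsack problem.
E + S: effort 8 + 6 = 14 ≤ 15, user value 14 + 2 = 16.
M + E: effort 5 + 8 = 13 ≤ 15, user value 11 + 14 = 25.
Best is M and E with total user value 25.

25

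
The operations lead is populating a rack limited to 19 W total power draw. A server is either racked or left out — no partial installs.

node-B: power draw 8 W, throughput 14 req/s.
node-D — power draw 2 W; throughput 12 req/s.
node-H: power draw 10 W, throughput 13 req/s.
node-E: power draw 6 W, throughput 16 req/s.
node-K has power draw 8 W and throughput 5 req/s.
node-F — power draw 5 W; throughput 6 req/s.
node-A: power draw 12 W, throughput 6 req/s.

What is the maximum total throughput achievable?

Allowing fractional choices, the relaxed optimum would be about 45.9, but servers are indivisible.
node-B + node-D + node-E: power draw 8 + 2 + 6 = 16 ≤ 19, throughput 14 + 12 + 16 = 42.
node-D + node-H + node-E: power draw 2 + 10 + 6 = 18 ≤ 19, throughput 12 + 13 + 16 = 41.
Best is node-B, node-D, and node-E with total throughput 42.

42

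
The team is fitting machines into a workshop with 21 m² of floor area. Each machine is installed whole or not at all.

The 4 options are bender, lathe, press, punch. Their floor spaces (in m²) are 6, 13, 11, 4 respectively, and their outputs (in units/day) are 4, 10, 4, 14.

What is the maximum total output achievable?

24

Allowing fractional choices, the relaxed optimum would be about 26.7, but machines are indivisible.
bender + press + punch: floor space 6 + 11 + 4 = 21 ≤ 21, output 4 + 4 + 14 = 22.
lathe + punch: floor space 13 + 4 = 17 ≤ 21, output 10 + 14 = 24.
Best is lathe and punch with total output 24.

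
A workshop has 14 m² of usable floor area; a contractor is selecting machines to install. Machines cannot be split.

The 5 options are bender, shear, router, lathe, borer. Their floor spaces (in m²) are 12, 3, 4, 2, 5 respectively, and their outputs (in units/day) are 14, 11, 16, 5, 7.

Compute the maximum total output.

39

This is an integer program with binary decision variables.
shear + router + lathe: floor space 3 + 4 + 2 = 9 ≤ 14, output 11 + 16 + 5 = 32.
shear + router + borer: floor space 3 + 4 + 5 = 12 ≤ 14, output 11 + 16 + 7 = 34.
shear + router + lathe + borer: floor space 3 + 4 + 2 + 5 = 14 ≤ 14, output 11 + 16 + 5 + 7 = 39.
Best is shear, router, lathe, and borer with total output 39.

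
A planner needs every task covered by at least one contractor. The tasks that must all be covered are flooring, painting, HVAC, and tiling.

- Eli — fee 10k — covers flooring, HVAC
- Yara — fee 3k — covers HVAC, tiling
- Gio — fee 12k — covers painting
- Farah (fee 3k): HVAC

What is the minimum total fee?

25

This is an integer covering problem.
Choose Eli, Yara, and Gio: together they cover flooring, painting, HVAC, tiling — every task.
Total fee: 10 + 3 + 12 = 25.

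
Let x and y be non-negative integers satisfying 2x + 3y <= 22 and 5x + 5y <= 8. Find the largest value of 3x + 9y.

The continuous relaxation peaks at (0, 1.6) with value 14.40; rounding to a feasible lattice point costs some objective.
(x,y)=(0,1): 2·0+3·1=3≤22, 5·0+5·1=5≤8, objective 9.
(x,y)=(1,0): 2·1+3·0=2≤22, 5·1+5·0=5≤8, objective 3.
(x,y)=(0,0): 2·0+3·0=0≤22, 5·0+5·0=0≤8, objective 0.
No feasible integer point exceeds 9.

9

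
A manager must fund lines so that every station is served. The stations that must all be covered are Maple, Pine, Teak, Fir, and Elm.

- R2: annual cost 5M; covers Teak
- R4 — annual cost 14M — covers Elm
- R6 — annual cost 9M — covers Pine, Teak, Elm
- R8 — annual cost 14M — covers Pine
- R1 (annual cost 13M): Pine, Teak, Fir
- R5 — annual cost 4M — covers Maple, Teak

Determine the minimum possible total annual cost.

This is a weighted set-cover instance.
Choose R6, R1, and R5: together they cover Maple, Pine, Teak, Fir, Elm — every station.
Total annual cost: 9 + 13 + 4 = 26.
No cover costs less than 26.

26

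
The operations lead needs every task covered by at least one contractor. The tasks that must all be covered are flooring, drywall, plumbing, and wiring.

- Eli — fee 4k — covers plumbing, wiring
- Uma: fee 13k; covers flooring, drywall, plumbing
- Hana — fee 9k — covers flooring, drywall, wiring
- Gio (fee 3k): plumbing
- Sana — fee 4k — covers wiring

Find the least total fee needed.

Choose Hana and Gio: together they cover flooring, drywall, plumbing, wiring — every task.
Total fee: 9 + 3 = 12.

12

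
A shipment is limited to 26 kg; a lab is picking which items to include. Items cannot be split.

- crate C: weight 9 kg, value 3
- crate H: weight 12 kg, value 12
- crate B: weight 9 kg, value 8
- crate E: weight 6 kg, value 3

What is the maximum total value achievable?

Take crate H and crate B: weight 12 + 9 = 21 ≤ 26, value 12 + 8 = 20.
No other feasible combination does better.

20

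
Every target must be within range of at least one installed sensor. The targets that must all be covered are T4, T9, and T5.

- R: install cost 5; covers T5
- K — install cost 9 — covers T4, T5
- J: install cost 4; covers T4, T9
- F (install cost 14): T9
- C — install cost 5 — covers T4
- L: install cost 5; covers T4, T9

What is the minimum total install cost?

9

This is a weighted set-cover instance.
Choose R and J: together they cover T4, T9, T5 — every target.
Total install cost: 5 + 4 = 9.
No cover costs less than 9.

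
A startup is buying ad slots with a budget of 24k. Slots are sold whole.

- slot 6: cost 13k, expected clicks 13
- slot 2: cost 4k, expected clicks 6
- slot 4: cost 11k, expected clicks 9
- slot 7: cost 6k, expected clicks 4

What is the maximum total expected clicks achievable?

23

Take slot 6, slot 2, and slot 7: cost 13 + 4 + 6 = 23 ≤ 24, expected clicks 13 + 6 + 4 = 23.
No other feasible combination does better.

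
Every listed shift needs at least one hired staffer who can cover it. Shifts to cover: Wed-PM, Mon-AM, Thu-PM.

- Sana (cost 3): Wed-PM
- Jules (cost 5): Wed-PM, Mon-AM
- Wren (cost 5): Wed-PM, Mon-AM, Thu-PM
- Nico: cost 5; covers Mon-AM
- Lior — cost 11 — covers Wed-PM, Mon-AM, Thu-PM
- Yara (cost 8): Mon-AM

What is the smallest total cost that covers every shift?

Wren alone covers Wed-PM, Mon-AM, Thu-PM — every shift.
Total cost: 5.
No cover costs less than 5.

5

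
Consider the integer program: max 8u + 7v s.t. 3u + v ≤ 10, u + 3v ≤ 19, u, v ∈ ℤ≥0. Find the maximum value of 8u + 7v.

Relaxing integrality, the LP optimum is 52.12 at (u,v) = (1.38, 5.88), which is not an integer point.
(u,v)=(1,6): 3·1+1·6=9≤10, 1·1+3·6=19≤19, objective 50.
(u,v)=(2,4): 3·2+1·4=10≤10, 1·2+3·4=14≤19, objective 44.
(u,v)=(1,5): 3·1+1·5=8≤10, 1·1+3·5=16≤19, objective 43.
No feasible integer point exceeds 50.

50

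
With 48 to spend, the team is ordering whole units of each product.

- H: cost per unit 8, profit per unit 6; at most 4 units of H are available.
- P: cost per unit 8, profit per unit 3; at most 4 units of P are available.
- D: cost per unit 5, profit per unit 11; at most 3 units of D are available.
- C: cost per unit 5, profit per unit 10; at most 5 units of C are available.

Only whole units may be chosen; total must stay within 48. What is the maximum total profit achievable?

D has the best ratio (11/5); taking only D gives at most 3×11 = 33 (stopped by the supply cap of 3).
Mixing does better — 1×H, 3×D, and 5×C: cost 48 ≤ 48, profit 1·6 + 3·11 + 5·10 = 89.

89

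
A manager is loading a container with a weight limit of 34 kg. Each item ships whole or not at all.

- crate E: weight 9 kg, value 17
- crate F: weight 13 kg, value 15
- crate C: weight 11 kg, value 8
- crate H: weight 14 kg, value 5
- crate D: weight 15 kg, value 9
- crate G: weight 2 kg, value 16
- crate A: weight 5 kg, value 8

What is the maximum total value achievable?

56

Take crate E, crate F, crate G, and crate A: weight 9 + 13 + 2 + 5 = 29 ≤ 34, value 17 + 15 + 16 + 8 = 56.
No other feasible combination does better.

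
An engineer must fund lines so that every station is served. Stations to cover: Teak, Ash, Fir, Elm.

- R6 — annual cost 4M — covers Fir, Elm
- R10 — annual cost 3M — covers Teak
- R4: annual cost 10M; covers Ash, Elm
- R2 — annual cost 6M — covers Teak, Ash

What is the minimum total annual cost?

The greedy cost-per-new-station heuristic would pick R6, R10, and R2 for 13, but a cheaper cover exists.
Choose R6 and R2: together they cover Teak, Ash, Fir, Elm — every station.
Total annual cost: 4 + 6 = 10.
No cover costs less than 10.

10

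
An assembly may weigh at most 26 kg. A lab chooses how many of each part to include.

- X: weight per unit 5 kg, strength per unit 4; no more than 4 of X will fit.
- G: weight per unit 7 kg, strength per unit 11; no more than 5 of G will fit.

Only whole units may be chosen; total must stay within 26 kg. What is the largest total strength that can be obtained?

37

This is a bounded integer knapsack.
G has the best ratio (11/7); taking only G gives at most 3×11 = 33 (stopped by the weight limit).
Mixing does better — 1×X and 3×G: weight 26 ≤ 26, strength 1·4 + 3·11 = 37.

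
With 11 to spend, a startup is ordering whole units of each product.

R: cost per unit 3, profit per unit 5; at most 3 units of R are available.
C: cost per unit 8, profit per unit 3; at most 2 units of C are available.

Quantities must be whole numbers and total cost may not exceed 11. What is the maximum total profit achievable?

15

Take 3×R: cost 9 ≤ 11, profit 3·5 = 15.
R has the best ratio (5/3) and is taken to its limit of 3; remaining capacity is filled optimally with the others.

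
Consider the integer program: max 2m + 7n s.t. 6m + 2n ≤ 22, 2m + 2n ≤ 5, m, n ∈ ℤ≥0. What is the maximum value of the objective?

14

(m,n)=(0,2) is feasible, giving 14.
(m,n)=(1,1) is feasible, giving 9.
(m,n)=(0,1) is feasible, giving 7.
Maximum is 14 at (m,n)=(0,2).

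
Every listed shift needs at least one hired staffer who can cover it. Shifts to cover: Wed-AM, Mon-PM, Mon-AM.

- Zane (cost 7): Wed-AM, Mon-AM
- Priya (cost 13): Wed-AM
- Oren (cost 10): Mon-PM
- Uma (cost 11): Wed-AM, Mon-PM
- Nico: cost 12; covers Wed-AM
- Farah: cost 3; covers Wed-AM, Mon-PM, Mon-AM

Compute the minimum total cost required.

Farah alone covers Wed-AM, Mon-PM, Mon-AM — every shift.
Total cost: 3.
No cover costs less than 3.

3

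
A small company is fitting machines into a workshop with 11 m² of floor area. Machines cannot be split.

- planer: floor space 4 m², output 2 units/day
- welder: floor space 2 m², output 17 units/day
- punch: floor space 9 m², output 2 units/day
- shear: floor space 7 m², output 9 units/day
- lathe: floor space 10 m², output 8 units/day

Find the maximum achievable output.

26

Take welder and shear: floor space 2 + 7 = 9 ≤ 11, output 17 + 9 = 26.
No other feasible combination does better.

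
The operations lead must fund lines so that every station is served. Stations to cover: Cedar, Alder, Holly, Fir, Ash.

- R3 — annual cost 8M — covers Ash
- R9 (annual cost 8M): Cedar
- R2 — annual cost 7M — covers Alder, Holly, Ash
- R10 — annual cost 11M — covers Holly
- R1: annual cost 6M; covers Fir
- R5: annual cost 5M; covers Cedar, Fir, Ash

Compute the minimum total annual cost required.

Choose R2 and R5: together they cover Cedar, Alder, Holly, Fir, Ash — every station.
Total annual cost: 7 + 5 = 12.
No cover costs less than 12.

12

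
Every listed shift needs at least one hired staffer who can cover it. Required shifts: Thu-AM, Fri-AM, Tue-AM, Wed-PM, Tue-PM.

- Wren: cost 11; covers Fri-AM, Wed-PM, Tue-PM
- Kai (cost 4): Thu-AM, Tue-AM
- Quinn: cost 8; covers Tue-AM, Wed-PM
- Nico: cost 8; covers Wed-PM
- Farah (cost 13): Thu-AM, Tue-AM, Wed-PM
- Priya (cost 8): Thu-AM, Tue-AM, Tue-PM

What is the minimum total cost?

Choose Wren and Kai: together they cover Thu-AM, Fri-AM, Tue-AM, Wed-PM, Tue-PM — every shift.
Total cost: 11 + 4 = 15.
No cover costs less than 15.

15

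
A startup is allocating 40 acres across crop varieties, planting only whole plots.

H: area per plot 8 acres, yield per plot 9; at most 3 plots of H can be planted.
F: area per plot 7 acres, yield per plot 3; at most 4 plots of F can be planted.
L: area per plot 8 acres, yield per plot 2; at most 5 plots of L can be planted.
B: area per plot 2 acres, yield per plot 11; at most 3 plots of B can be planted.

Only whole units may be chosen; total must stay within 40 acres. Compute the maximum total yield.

63

Take 3×H, 1×F, and 3×B: area 37 ≤ 40, yield 3·9 + 1·3 + 3·11 = 63.
B has the best ratio (11/2) and is taken to its limit of 3; remaining capacity is filled optimally with the others.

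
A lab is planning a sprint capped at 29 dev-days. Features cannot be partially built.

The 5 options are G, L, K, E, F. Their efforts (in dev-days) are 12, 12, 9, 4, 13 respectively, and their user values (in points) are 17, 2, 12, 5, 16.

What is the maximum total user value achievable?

38

This is a 0-1 knapsack instance.
G + K + E: effort 12 + 9 + 4 = 25 ≤ 29, user value 17 + 12 + 5 = 34.
G + E + F: effort 12 + 4 + 13 = 29 ≤ 29, user value 17 + 5 + 16 = 38.
Best is G, E, and F with total user value 38.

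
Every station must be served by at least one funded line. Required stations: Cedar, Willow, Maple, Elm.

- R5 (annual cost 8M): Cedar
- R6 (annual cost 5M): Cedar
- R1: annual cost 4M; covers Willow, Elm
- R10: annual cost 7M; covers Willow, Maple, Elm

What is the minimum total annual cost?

12

This is a weighted set-cover instance.
The greedy cost-per-new-station heuristic would pick R1, R6, and R10 for 16, but a cheaper cover exists.
Choose R6 and R10: together they cover Cedar, Willow, Maple, Elm — every station.
Total annual cost: 5 + 7 = 12.
No cover costs less than 12.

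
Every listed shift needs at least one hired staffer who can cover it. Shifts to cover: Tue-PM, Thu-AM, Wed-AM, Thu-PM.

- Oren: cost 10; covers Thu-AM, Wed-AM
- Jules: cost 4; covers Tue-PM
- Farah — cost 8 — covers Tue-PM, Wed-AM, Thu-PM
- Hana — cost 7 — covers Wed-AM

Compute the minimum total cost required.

18

This is a weighted set-cover instance.
Choose Oren and Farah: together they cover Tue-PM, Thu-AM, Wed-AM, Thu-PM — every shift.
Total cost: 10 + 8 = 18.
No cover costs less than 18.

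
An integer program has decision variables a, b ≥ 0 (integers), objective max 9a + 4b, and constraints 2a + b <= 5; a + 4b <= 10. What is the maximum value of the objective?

Relaxing integrality, the LP optimum is 22.50 at (a,b) = (2.5, 0), which is not an integer point.
(a,b)=(2,1) is feasible, giving 22.
(a,b)=(2,0) is feasible, giving 18.
No feasible integer point exceeds 22.

22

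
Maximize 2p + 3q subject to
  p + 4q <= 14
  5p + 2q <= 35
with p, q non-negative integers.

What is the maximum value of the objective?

Relaxing integrality, the LP optimum is 18.28 at (p,q) = (6.22, 1.94), which is not an integer point.
(p,q)=(6,2) is feasible, giving 18.
(p,q)=(5,2) is feasible, giving 16.
(p,q)=(6,1) is feasible, giving 15.
The best lattice point is (6,2), giving 18.

18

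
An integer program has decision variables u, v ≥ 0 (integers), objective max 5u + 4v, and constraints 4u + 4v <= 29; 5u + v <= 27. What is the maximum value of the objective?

(u,v)=(5,2): 4·5+4·2=28≤29, 5·5+1·2=27≤27, objective 33.
(u,v)=(4,3): 4·4+4·3=28≤29, 5·4+1·3=23≤27, objective 32.
(u,v)=(5,1): 4·5+4·1=24≤29, 5·5+1·1=26≤27, objective 29.
(u,v)=(4,2): 4·4+4·2=24≤29, 5·4+1·2=22≤27, objective 28.
Maximum is 33 at (u,v)=(5,2).

33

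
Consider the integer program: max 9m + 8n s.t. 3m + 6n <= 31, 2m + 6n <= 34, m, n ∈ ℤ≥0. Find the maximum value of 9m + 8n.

Relaxing integrality, the LP optimum is 93.00 at (m,n) = (10.3, 0), which is not an integer point.
(m,n)=(10,0): 3·10+6·0=30≤31, 2·10+6·0=20≤34, objective 90.
(m,n)=(9,0): 3·9+6·0=27≤31, 2·9+6·0=18≤34, objective 81.
No feasible integer point exceeds 90.

90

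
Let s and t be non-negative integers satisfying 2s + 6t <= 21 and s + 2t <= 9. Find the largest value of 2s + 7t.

(s,t)=(1,3) is feasible, giving 23.
(s,t)=(0,3) is feasible, giving 21.
(s,t)=(2,2) is feasible, giving 18.
Maximum is 23 at (s,t)=(1,3).

23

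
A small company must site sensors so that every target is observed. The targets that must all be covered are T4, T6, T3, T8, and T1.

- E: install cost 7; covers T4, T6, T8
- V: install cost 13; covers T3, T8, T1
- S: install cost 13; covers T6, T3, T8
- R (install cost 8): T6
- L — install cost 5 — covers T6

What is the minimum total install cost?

20

Choose E and V: together they cover T4, T6, T3, T8, T1 — every target.
Total install cost: 7 + 13 = 20.
No cover costs less than 20.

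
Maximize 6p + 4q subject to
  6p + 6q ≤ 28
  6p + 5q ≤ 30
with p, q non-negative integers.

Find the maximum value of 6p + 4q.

24

The continuous relaxation peaks at (4.67, 0) with value 28.00; rounding to a feasible lattice point costs some objective.
(p,q)=(4,0): 6·4+6·0=24≤28, 6·4+5·0=24≤30, objective 24.
(p,q)=(3,1): 6·3+6·1=24≤28, 6·3+5·1=23≤30, objective 22.
(p,q)=(3,0): 6·3+6·0=18≤28, 6·3+5·0=18≤30, objective 18.
Maximum is 24 at (p,q)=(4,0).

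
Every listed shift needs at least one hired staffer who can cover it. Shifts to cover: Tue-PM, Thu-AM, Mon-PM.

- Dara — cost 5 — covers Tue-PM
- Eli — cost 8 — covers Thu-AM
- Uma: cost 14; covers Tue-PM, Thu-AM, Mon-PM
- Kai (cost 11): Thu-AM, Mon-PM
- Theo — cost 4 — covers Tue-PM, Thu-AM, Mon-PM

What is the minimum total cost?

Theo alone covers Tue-PM, Thu-AM, Mon-PM — every shift.
Total cost: 4.
No cover costs less than 4.

4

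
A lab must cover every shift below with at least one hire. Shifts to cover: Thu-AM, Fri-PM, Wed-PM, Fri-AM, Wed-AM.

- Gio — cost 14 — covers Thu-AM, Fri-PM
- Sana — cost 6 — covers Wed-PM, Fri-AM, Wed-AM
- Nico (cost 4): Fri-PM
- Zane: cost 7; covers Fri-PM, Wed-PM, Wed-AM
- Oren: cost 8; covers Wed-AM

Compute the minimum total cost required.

20

The greedy cost-per-new-shift heuristic would pick Sana, Nico, and Gio for 24, but a cheaper cover exists.
Choose Gio and Sana: together they cover Thu-AM, Fri-PM, Wed-PM, Fri-AM, Wed-AM — every shift.
Total cost: 14 + 6 = 20.
No cover costs less than 20.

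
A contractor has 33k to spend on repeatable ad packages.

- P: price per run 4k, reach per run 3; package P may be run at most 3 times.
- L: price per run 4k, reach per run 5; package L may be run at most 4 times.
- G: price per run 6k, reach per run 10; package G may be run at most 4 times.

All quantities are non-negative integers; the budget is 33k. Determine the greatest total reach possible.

50

G has the best ratio (10/6); taking only G gives at most 4×10 = 40 (stopped by the supply cap of 4).
Mixing does better — 2×L and 4×G: price 32 ≤ 33, reach 2·5 + 4·10 = 50.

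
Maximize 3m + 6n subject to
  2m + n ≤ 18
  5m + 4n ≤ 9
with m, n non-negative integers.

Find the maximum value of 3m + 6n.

(m,n)=(0,2) is feasible, giving 12.
(m,n)=(1,1) is feasible, giving 9.
(m,n)=(0,1) is feasible, giving 6.
The best lattice point is (0,2), giving 12.

12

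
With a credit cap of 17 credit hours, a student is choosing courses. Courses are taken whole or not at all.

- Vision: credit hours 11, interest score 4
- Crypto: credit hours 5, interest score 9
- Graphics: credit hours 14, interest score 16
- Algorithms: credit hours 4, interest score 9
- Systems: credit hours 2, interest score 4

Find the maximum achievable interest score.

This is a 0-1 knapsack instance.
Crypto + Algorithms + Systems: credit hours 5 + 4 + 2 = 11 ≤ 17, interest score 9 + 9 + 4 = 22.
Graphics + Systems: credit hours 14 + 2 = 16 ≤ 17, interest score 16 + 4 = 20.
Crypto + Algorithms: credit hours 5 + 4 = 9 ≤ 17, interest score 9 + 9 = 18.
Best is Crypto, Algorithms, and Systems with total interest score 22.

22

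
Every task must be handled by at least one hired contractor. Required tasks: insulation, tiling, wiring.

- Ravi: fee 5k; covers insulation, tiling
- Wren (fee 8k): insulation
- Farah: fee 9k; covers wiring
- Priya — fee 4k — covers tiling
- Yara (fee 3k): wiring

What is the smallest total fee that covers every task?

Choose Ravi and Yara: together they cover insulation, tiling, wiring — every task.
Total fee: 5 + 3 = 8.
No cover costs less than 8.

8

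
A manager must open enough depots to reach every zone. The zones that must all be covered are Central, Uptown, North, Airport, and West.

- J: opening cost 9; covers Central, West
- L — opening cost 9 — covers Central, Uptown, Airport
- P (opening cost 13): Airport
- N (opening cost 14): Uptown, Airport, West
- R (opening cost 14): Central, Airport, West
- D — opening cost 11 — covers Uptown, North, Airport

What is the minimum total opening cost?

20

This is an integer covering problem.
The greedy cost-per-new-zone heuristic would pick L, J, and D for 29, but a cheaper cover exists.
Choose J and D: together they cover Central, Uptown, North, Airport, West — every zone.
Total opening cost: 9 + 11 = 20.
No cover costs less than 20.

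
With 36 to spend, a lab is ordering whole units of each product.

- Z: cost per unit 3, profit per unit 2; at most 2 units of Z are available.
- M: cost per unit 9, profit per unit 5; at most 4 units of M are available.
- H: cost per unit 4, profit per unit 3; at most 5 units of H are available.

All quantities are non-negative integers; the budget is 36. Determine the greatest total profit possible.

This is a bounded integer knapsack.
Take 2×Z, 1×M, and 5×H: cost 35 ≤ 36, profit 2·2 + 1·5 + 5·3 = 24.
H has the best ratio (3/4) and is taken to its limit of 5; remaining capacity is filled optimally with the others.

24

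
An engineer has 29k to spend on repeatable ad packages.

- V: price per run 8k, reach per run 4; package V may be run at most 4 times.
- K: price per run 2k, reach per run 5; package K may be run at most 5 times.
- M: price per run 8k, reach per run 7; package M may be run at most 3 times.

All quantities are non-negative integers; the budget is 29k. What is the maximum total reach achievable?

39

This is a bounded integer knapsack.
K has the best ratio (5/2); taking only K gives at most 5×5 = 25 (stopped by the supply cap of 5).
Mixing does better — 5×K and 2×M: price 26 ≤ 29, reach 5·5 + 2·7 = 39.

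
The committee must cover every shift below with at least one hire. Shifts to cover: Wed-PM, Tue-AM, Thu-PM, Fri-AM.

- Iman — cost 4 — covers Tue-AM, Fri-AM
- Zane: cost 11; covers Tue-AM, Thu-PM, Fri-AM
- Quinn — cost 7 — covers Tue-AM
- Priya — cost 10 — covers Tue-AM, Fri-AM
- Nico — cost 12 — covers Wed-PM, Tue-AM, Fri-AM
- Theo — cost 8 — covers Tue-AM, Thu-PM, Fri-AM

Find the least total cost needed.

20

The greedy cost-per-new-shift heuristic would pick Iman, Theo, and Nico for 24, but a cheaper cover exists.
Choose Nico and Theo: together they cover Wed-PM, Tue-AM, Thu-PM, Fri-AM — every shift.
Total cost: 12 + 8 = 20.
No cover costs less than 20.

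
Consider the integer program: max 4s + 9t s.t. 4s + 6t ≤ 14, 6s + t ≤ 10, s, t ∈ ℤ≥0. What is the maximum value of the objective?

(s,t)=(0,2) is feasible, giving 18.
(s,t)=(1,1) is feasible, giving 13.
(s,t)=(0,1) is feasible, giving 9.
No feasible integer point exceeds 18.

18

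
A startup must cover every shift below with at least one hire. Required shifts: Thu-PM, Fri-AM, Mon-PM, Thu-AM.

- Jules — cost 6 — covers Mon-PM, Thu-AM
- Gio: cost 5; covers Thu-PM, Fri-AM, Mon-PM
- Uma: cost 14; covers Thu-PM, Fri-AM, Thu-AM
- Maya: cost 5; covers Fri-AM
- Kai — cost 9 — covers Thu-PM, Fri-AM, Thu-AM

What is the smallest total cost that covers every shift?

11

This is an integer covering problem.
Choose Jules and Gio: together they cover Thu-PM, Fri-AM, Mon-PM, Thu-AM — every shift.
Total cost: 6 + 5 = 11.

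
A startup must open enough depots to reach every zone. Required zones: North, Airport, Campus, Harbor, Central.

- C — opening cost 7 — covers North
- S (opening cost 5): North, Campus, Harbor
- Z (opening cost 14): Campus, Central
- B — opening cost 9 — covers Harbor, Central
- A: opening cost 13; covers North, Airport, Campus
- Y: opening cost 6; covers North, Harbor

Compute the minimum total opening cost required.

22

Choose B and A: together they cover North, Airport, Campus, Harbor, Central — every zone.
Total opening cost: 9 + 13 = 22.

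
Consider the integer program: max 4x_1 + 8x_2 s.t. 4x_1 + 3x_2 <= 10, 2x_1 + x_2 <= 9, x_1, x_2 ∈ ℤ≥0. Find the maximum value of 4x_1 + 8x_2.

(x_1,x_2)=(0,3): 4·0+3·3=9≤10, 2·0+1·3=3≤9, objective 24.
(x_1,x_2)=(1,2): 4·1+3·2=10≤10, 2·1+1·2=4≤9, objective 20.
The best lattice point is (0,3), giving 24.

24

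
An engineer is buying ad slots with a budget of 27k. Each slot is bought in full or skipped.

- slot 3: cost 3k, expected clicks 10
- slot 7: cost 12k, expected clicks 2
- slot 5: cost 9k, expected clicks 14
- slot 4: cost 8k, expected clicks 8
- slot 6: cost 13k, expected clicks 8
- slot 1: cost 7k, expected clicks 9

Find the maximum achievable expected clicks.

41

slot 3 + slot 5 + slot 4 + slot 1: cost 3 + 9 + 8 + 7 = 27 ≤ 27, expected clicks 10 + 14 + 8 + 9 = 41.
slot 3 + slot 5 + slot 4: cost 3 + 9 + 8 = 20 ≤ 27, expected clicks 10 + 14 + 8 = 32.
slot 3 + slot 5 + slot 1: cost 3 + 9 + 7 = 19 ≤ 27, expected clicks 10 + 14 + 9 = 33.
Best is slot 3, slot 5, slot 4, and slot 1 with total expected clicks 41.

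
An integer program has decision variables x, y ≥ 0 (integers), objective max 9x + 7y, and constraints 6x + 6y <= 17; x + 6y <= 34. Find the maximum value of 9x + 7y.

Relaxing integrality, the LP optimum is 25.50 at (x,y) = (2.83, 0), which is not an integer point.
(x,y)=(2,0): 6·2+6·0=12≤17, 1·2+6·0=2≤34, objective 18.
(x,y)=(1,1): 6·1+6·1=12≤17, 1·1+6·1=7≤34, objective 16.
(x,y)=(1,0): 6·1+6·0=6≤17, 1·1+6·0=1≤34, objective 9.
The best lattice point is (2,0), giving 18.

18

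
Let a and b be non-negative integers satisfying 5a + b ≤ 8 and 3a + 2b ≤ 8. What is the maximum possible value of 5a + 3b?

12

Relaxing integrality, the LP optimum is 12.57 at (a,b) = (1.14, 2.29), which is not an integer point.
(a,b)=(0,4): 5·0+1·4=4≤8, 3·0+2·4=8≤8, objective 12.
(a,b)=(1,2): 5·1+1·2=7≤8, 3·1+2·2=7≤8, objective 11.
(a,b)=(0,3): 5·0+1·3=3≤8, 3·0+2·3=6≤8, objective 9.
(a,b)=(1,1): 5·1+1·1=6≤8, 3·1+2·1=5≤8, objective 8.
No feasible integer point exceeds 12.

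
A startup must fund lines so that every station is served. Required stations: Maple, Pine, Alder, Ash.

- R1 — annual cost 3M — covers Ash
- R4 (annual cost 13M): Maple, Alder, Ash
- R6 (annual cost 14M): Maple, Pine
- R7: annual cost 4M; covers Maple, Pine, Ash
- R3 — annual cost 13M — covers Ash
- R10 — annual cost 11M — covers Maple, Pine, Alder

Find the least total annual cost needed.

The greedy cost-per-new-station heuristic would pick R7 and R10 for 15, but a cheaper cover exists.
Choose R1 and R10: together they cover Maple, Pine, Alder, Ash — every station.
Total annual cost: 3 + 11 = 14.
No cover costs less than 14.

14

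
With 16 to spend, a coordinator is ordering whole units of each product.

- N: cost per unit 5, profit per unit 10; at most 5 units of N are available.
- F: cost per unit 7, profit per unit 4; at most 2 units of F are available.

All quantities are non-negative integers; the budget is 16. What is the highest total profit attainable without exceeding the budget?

30

N has the best ratio (10/5); taking only N gives at most 3×10 = 30 (stopped by the cost limit).
Optimal: 3×N: cost 15 ≤ 16, profit 3·10 = 30.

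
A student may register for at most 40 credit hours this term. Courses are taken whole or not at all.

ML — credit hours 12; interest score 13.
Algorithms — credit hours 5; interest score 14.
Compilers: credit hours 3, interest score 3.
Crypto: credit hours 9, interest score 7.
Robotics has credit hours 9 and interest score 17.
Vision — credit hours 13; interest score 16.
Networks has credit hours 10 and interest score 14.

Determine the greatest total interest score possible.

This is an integer program with binary decision variables.
Algorithms + Compilers + Robotics + Vision + Networks: credit hours 5 + 3 + 9 + 13 + 10 = 40 ≤ 40, interest score 14 + 3 + 17 + 16 + 14 = 64.
Algorithms + Robotics + Vision + Networks: credit hours 5 + 9 + 13 + 10 = 37 ≤ 40, interest score 14 + 17 + 16 + 14 = 61.
Best is Algorithms, Compilers, Robotics, Vision, and Networks with total interest score 64.

64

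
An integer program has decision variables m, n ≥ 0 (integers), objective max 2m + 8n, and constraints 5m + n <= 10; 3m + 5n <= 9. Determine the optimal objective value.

10

(m,n)=(1,1): 5·1+1·1=6≤10, 3·1+5·1=8≤9, objective 10.
(m,n)=(0,1): 5·0+1·1=1≤10, 3·0+5·1=5≤9, objective 8.
(m,n)=(2,0): 5·2+1·0=10≤10, 3·2+5·0=6≤9, objective 4.
Maximum is 10 at (m,n)=(1,1).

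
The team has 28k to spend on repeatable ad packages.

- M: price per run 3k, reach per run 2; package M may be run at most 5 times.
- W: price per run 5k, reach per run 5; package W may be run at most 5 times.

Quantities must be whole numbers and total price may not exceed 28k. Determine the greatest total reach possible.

1×M and 5×W: price 28 ≤ 28, reach 1·2 + 5·5 = 27.
5×W: price 25 ≤ 28, reach 5·5 = 25.
Best is 27.

27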